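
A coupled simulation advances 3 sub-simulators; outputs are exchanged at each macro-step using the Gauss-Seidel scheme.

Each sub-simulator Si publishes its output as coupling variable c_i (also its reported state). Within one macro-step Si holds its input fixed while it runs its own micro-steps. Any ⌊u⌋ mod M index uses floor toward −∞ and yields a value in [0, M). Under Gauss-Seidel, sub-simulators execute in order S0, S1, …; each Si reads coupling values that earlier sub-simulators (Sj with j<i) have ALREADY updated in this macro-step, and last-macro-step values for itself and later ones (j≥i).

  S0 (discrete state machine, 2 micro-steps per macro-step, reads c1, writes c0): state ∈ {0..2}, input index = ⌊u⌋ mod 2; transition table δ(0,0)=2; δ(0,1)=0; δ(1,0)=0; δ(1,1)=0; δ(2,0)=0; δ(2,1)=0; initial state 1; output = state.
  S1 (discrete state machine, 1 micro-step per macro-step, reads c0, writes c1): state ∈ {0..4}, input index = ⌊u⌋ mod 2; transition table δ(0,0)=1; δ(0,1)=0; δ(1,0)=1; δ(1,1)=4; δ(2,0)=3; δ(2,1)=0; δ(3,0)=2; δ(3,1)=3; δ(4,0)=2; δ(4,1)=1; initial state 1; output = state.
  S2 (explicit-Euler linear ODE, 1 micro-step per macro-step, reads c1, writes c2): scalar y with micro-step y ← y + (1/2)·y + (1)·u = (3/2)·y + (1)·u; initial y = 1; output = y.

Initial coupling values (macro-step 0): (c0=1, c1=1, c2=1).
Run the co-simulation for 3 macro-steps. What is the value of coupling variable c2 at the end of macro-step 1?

macro 1: S0 reads c1=1 → after 2×micro: 0; S1 reads c0=0 → after 1×micro: 1; S2 reads c1=1 → after 1×micro: 5/2 ⇒ (c0=0, c1=1, c2=5/2)
macro 2: S0 reads c1=1 → after 2×micro: 0; S1 reads c0=0 → after 1×micro: 1; S2 reads c1=1 → after 1×micro: 19/4 ⇒ (c0=0, c1=1, c2=19/4)
macro 3: S0 reads c1=1 → after 2×micro: 0; S1 reads c0=0 → after 1×micro: 1; S2 reads c1=1 → after 1×micro: 65/8 ⇒ (c0=0, c1=1, c2=65/8)

c2 at macro-step 1 = 5/2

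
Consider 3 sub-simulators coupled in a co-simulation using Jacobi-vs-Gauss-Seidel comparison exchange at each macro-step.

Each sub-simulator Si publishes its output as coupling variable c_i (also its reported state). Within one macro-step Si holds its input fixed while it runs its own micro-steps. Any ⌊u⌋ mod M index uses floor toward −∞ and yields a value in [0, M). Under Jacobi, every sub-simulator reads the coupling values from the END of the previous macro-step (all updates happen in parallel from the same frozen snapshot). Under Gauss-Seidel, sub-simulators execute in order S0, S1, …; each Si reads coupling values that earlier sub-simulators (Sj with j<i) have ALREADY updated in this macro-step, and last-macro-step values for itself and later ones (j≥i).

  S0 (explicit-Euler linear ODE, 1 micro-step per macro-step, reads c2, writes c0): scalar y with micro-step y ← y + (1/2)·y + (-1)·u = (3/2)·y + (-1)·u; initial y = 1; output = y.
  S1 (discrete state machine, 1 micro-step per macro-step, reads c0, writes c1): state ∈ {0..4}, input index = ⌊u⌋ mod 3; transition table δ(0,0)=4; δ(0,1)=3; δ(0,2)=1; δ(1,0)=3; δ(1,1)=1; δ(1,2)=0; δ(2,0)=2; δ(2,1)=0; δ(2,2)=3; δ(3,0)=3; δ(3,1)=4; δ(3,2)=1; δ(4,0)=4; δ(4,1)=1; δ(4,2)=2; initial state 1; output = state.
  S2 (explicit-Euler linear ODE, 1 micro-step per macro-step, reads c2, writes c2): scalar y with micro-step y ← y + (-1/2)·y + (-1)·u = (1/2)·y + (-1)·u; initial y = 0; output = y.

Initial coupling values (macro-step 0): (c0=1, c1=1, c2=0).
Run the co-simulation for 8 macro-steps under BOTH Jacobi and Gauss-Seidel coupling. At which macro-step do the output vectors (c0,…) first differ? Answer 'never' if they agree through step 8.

first divergence at macro-step: 2

[Jacobi] macro 1: S0 reads c2=0 → after 1×micro: 3/2; S1 reads c0=1 → after 1×micro: 1; S2 reads c2=0 → after 1×micro: 0 ⇒ (c0=3/2, c1=1, c2=0)
[Jacobi] macro 2: S0 reads c2=0 → after 1×micro: 9/4; S1 reads c0=3/2 → after 1×micro: 1; S2 reads c2=0 → after 1×micro: 0 ⇒ (c0=9/4, c1=1, c2=0)
[Jacobi] macro 3: S0 reads c2=0 → after 1×micro: 27/8; S1 reads c0=9/4 → after 1×micro: 0; S2 reads c2=0 → after 1×micro: 0 ⇒ (c0=27/8, c1=0, c2=0)
[Jacobi] macro 4: S0 reads c2=0 → after 1×micro: 81/16; S1 reads c0=27/8 → after 1×micro: 4; S2 reads c2=0 → after 1×micro: 0 ⇒ (c0=81/16, c1=4, c2=0)
[Jacobi] macro 5: S0 reads c2=0 → after 1×micro: 243/32; S1 reads c0=81/16 → after 1×micro: 2; S2 reads c2=0 → after 1×micro: 0 ⇒ (c0=243/32, c1=2, c2=0)
[Jacobi] macro 6: S0 reads c2=0 → after 1×micro: 729/64; S1 reads c0=243/32 → after 1×micro: 0; S2 reads c2=0 → after 1×micro: 0 ⇒ (c0=729/64, c1=0, c2=0)
[Jacobi] macro 7: S0 reads c2=0 → after 1×micro: 2187/128; S1 reads c0=729/64 → after 1×micro: 1; S2 reads c2=0 → after 1×micro: 0 ⇒ (c0=2187/128, c1=1, c2=0)
[Jacobi] macro 8: S0 reads c2=0 → after 1×micro: 6561/256; S1 reads c0=2187/128 → after 1×micro: 0; S2 reads c2=0 → after 1×micro: 0 ⇒ (c0=6561/256, c1=0, c2=0)
[Gauss-Seidel] macro 1: S0 reads c2=0 → after 1×micro: 3/2; S1 reads c0=3/2 → after 1×micro: 1; S2 reads c2=0 → after 1×micro: 0 ⇒ (c0=3/2, c1=1, c2=0)
[Gauss-Seidel] macro 2: S0 reads c2=0 → after 1×micro: 9/4; S1 reads c0=9/4 → after 1×micro: 0; S2 reads c2=0 → after 1×micro: 0 ⇒ (c0=9/4, c1=0, c2=0)
[Gauss-Seidel] macro 3: S0 reads c2=0 → after 1×micro: 27/8; S1 reads c0=27/8 → after 1×micro: 4; S2 reads c2=0 → after 1×micro: 0 ⇒ (c0=27/8, c1=4, c2=0)
[Gauss-Seidel] macro 4: S0 reads c2=0 → after 1×micro: 81/16; S1 reads c0=81/16 → after 1×micro: 2; S2 reads c2=0 → after 1×micro: 0 ⇒ (c0=81/16, c1=2, c2=0)
[Gauss-Seidel] macro 5: S0 reads c2=0 → after 1×micro: 243/32; S1 reads c0=243/32 → after 1×micro: 0; S2 reads c2=0 → after 1×micro: 0 ⇒ (c0=243/32, c1=0, c2=0)
[Gauss-Seidel] macro 6: S0 reads c2=0 → after 1×micro: 729/64; S1 reads c0=729/64 → after 1×micro: 1; S2 reads c2=0 → after 1×micro: 0 ⇒ (c0=729/64, c1=1, c2=0)
[Gauss-Seidel] macro 7: S0 reads c2=0 → after 1×micro: 2187/128; S1 reads c0=2187/128 → after 1×micro: 0; S2 reads c2=0 → after 1×micro: 0 ⇒ (c0=2187/128, c1=0, c2=0)
[Gauss-Seidel] macro 8: S0 reads c2=0 → after 1×micro: 6561/256; S1 reads c0=6561/256 → after 1×micro: 3; S2 reads c2=0 → after 1×micro: 0 ⇒ (c0=6561/256, c1=3, c2=0)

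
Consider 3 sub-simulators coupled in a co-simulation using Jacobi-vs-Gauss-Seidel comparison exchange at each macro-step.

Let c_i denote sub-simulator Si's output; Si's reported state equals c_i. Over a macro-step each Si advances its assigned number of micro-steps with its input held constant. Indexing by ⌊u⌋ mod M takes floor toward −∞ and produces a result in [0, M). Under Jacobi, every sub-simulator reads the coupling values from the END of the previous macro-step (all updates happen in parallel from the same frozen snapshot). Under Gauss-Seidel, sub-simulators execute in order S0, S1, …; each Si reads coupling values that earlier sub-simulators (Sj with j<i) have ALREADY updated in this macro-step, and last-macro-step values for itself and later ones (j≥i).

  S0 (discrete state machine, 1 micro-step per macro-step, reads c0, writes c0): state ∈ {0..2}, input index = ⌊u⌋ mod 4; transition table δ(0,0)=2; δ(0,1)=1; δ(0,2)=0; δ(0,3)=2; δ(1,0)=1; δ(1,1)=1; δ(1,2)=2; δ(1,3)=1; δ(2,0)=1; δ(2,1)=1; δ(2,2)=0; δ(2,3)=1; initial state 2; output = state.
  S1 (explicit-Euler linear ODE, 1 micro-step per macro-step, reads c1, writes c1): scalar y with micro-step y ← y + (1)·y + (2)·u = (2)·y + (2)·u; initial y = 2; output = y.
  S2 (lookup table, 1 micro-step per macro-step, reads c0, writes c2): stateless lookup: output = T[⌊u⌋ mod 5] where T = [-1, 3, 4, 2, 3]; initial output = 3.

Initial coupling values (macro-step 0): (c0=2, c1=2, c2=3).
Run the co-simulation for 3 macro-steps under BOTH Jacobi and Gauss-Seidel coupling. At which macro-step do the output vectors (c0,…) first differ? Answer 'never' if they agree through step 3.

first divergence at macro-step: 1

[Jacobi] macro 1: S0 reads c0=2 → after 1×micro: 0; S1 reads c1=2 → after 1×micro: 8; S2 reads c0=2 → after 1×micro: 4 ⇒ (c0=0, c1=8, c2=4)
[Jacobi] macro 2: S0 reads c0=0 → after 1×micro: 2; S1 reads c1=8 → after 1×micro: 32; S2 reads c0=0 → after 1×micro: -1 ⇒ (c0=2, c1=32, c2=-1)
[Jacobi] macro 3: S0 reads c0=2 → after 1×micro: 0; S1 reads c1=32 → after 1×micro: 128; S2 reads c0=2 → after 1×micro: 4 ⇒ (c0=0, c1=128, c2=4)
[Gauss-Seidel] macro 1: S0 reads c0=2 → after 1×micro: 0; S1 reads c1=2 → after 1×micro: 8; S2 reads c0=0 → after 1×micro: -1 ⇒ (c0=0, c1=8, c2=-1)
[Gauss-Seidel] macro 2: S0 reads c0=0 → after 1×micro: 2; S1 reads c1=8 → after 1×micro: 32; S2 reads c0=2 → after 1×micro: 4 ⇒ (c0=2, c1=32, c2=4)
[Gauss-Seidel] macro 3: S0 reads c0=2 → after 1×micro: 0; S1 reads c1=32 → after 1×micro: 128; S2 reads c0=0 → after 1×micro: -1 ⇒ (c0=0, c1=128, c2=-1)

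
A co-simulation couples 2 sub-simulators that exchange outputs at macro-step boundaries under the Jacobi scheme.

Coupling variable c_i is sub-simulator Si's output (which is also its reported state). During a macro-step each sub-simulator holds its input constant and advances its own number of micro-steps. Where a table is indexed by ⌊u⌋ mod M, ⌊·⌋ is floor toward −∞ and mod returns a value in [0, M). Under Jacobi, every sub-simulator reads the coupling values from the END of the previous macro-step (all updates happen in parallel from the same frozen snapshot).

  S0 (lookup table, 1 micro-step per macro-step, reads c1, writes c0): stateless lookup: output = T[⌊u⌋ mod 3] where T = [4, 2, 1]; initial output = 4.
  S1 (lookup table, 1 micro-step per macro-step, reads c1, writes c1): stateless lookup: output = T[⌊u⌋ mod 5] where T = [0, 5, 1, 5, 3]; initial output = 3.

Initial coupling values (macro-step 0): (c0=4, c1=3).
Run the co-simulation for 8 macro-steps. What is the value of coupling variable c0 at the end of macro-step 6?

c0 at macro-step 6 = 4

macro 1: S0 reads c1=3 → after 1×micro: 4; S1 reads c1=3 → after 1×micro: 5 ⇒ (c0=4, c1=5)
macro 2: S0 reads c1=5 → after 1×micro: 1; S1 reads c1=5 → after 1×micro: 0 ⇒ (c0=1, c1=0)
macro 3: S0 reads c1=0 → after 1×micro: 4; S1 reads c1=0 → after 1×micro: 0 ⇒ (c0=4, c1=0)
macro 4: S0 reads c1=0 → after 1×micro: 4; S1 reads c1=0 → after 1×micro: 0 ⇒ (c0=4, c1=0)
macro 5: S0 reads c1=0 → after 1×micro: 4; S1 reads c1=0 → after 1×micro: 0 ⇒ (c0=4, c1=0)
macro 6: S0 reads c1=0 → after 1×micro: 4; S1 reads c1=0 → after 1×micro: 0 ⇒ (c0=4, c1=0)
macro 7: S0 reads c1=0 → after 1×micro: 4; S1 reads c1=0 → after 1×micro: 0 ⇒ (c0=4, c1=0)
macro 8: S0 reads c1=0 → after 1×micro: 4; S1 reads c1=0 → after 1×micro: 0 ⇒ (c0=4, c1=0)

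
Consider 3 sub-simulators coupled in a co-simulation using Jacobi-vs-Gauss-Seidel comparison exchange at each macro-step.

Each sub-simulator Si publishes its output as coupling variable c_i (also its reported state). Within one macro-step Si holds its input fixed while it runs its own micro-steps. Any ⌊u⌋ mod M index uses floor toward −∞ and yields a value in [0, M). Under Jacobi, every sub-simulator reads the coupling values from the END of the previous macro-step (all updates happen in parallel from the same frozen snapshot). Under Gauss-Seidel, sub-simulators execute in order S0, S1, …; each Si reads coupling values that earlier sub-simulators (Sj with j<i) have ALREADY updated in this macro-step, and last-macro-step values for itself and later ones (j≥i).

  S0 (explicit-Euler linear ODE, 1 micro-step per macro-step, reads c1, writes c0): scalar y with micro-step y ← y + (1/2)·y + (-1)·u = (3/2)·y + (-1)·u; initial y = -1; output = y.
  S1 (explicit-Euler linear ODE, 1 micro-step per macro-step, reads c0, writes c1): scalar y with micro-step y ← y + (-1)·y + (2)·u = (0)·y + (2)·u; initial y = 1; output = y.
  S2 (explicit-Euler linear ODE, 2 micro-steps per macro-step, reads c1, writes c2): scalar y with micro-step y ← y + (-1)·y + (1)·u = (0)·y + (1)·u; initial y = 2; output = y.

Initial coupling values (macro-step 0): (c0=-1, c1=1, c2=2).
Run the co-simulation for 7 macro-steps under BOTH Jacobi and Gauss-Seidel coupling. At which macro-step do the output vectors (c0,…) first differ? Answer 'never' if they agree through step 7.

[Jacobi] macro 1: S0 reads c1=1 → after 1×micro: -5/2; S1 reads c0=-1 → after 1×micro: -2; S2 reads c1=1 → after 2×micro: 1 ⇒ (c0=-5/2, c1=-2, c2=1)
[Jacobi] macro 2: S0 reads c1=-2 → after 1×micro: -7/4; S1 reads c0=-5/2 → after 1×micro: -5; S2 reads c1=-2 → after 2×micro: -2 ⇒ (c0=-7/4, c1=-5, c2=-2)
[Jacobi] macro 3: S0 reads c1=-5 → after 1×micro: 19/8; S1 reads c0=-7/4 → after 1×micro: -7/2; S2 reads c1=-5 → after 2×micro: -5 ⇒ (c0=19/8, c1=-7/2, c2=-5)
[Jacobi] macro 4: S0 reads c1=-7/2 → after 1×micro: 113/16; S1 reads c0=19/8 → after 1×micro: 19/4; S2 reads c1=-7/2 → after 2×micro: -7/2 ⇒ (c0=113/16, c1=19/4, c2=-7/2)
[Jacobi] macro 5: S0 reads c1=19/4 → after 1×micro: 187/32; S1 reads c0=113/16 → after 1×micro: 113/8; S2 reads c1=19/4 → after 2×micro: 19/4 ⇒ (c0=187/32, c1=113/8, c2=19/4)
[Jacobi] macro 6: S0 reads c1=113/8 → after 1×micro: -343/64; S1 reads c0=187/32 → after 1×micro: 187/16; S2 reads c1=113/8 → after 2×micro: 113/8 ⇒ (c0=-343/64, c1=187/16, c2=113/8)
[Jacobi] macro 7: S0 reads c1=187/16 → after 1×micro: -2525/128; S1 reads c0=-343/64 → after 1×micro: -343/32; S2 reads c1=187/16 → after 2×micro: 187/16 ⇒ (c0=-2525/128, c1=-343/32, c2=187/16)
[Gauss-Seidel] macro 1: S0 reads c1=1 → after 1×micro: -5/2; S1 reads c0=-5/2 → after 1×micro: -5; S2 reads c1=-5 → after 2×micro: -5 ⇒ (c0=-5/2, c1=-5, c2=-5)
[Gauss-Seidel] macro 2: S0 reads c1=-5 → after 1×micro: 5/4; S1 reads c0=5/4 → after 1×micro: 5/2; S2 reads c1=5/2 → after 2×micro: 5/2 ⇒ (c0=5/4, c1=5/2, c2=5/2)
[Gauss-Seidel] macro 3: S0 reads c1=5/2 → after 1×micro: -5/8; S1 reads c0=-5/8 → after 1×micro: -5/4; S2 reads c1=-5/4 → after 2×micro: -5/4 ⇒ (c0=-5/8, c1=-5/4, c2=-5/4)
[Gauss-Seidel] macro 4: S0 reads c1=-5/4 → after 1×micro: 5/16; S1 reads c0=5/16 → after 1×micro: 5/8; S2 reads c1=5/8 → after 2×micro: 5/8 ⇒ (c0=5/16, c1=5/8, c2=5/8)
[Gauss-Seidel] macro 5: S0 reads c1=5/8 → after 1×micro: -5/32; S1 reads c0=-5/32 → after 1×micro: -5/16; S2 reads c1=-5/16 → after 2×micro: -5/16 ⇒ (c0=-5/32, c1=-5/16, c2=-5/16)
[Gauss-Seidel] macro 6: S0 reads c1=-5/16 → after 1×micro: 5/64; S1 reads c0=5/64 → after 1×micro: 5/32; S2 reads c1=5/32 → after 2×micro: 5/32 ⇒ (c0=5/64, c1=5/32, c2=5/32)
[Gauss-Seidel] macro 7: S0 reads c1=5/32 → after 1×micro: -5/128; S1 reads c0=-5/128 → after 1×micro: -5/64; S2 reads c1=-5/64 → after 2×micro: -5/64 ⇒ (c0=-5/128, c1=-5/64, c2=-5/64)

first divergence at macro-step: 1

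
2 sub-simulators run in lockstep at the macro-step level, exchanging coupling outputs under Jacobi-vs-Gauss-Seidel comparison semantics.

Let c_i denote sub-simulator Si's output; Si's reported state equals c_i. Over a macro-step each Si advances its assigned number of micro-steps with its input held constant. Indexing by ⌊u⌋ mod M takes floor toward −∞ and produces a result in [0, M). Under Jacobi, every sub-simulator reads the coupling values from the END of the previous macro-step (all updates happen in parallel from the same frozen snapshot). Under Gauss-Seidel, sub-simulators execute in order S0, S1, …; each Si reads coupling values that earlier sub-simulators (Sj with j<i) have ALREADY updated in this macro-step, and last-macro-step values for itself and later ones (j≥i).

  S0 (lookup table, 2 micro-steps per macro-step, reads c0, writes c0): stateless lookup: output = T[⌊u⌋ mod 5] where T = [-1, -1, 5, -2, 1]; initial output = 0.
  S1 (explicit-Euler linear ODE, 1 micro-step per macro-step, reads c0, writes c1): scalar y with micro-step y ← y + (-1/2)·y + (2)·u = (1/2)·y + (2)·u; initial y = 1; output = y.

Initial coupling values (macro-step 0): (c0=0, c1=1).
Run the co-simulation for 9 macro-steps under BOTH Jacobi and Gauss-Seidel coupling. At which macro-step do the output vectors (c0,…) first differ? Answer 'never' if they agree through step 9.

first divergence at macro-step: 1

[Jacobi] macro 1: S0 reads c0=0 → after 2×micro: -1; S1 reads c0=0 → after 1×micro: 1/2 ⇒ (c0=-1, c1=1/2)
[Jacobi] macro 2: S0 reads c0=-1 → after 2×micro: 1; S1 reads c0=-1 → after 1×micro: -7/4 ⇒ (c0=1, c1=-7/4)
[Jacobi] macro 3: S0 reads c0=1 → after 2×micro: -1; S1 reads c0=1 → after 1×micro: 9/8 ⇒ (c0=-1, c1=9/8)
[Jacobi] macro 4: S0 reads c0=-1 → after 2×micro: 1; S1 reads c0=-1 → after 1×micro: -23/16 ⇒ (c0=1, c1=-23/16)
[Jacobi] macro 5: S0 reads c0=1 → after 2×micro: -1; S1 reads c0=1 → after 1×micro: 41/32 ⇒ (c0=-1, c1=41/32)
[Jacobi] macro 6: S0 reads c0=-1 → after 2×micro: 1; S1 reads c0=-1 → after 1×micro: -87/64 ⇒ (c0=1, c1=-87/64)
[Jacobi] macro 7: S0 reads c0=1 → after 2×micro: -1; S1 reads c0=1 → after 1×micro: 169/128 ⇒ (c0=-1, c1=169/128)
[Jacobi] macro 8: S0 reads c0=-1 → after 2×micro: 1; S1 reads c0=-1 → after 1×micro: -343/256 ⇒ (c0=1, c1=-343/256)
[Jacobi] macro 9: S0 reads c0=1 → after 2×micro: -1; S1 reads c0=1 → after 1×micro: 681/512 ⇒ (c0=-1, c1=681/512)
[Gauss-Seidel] macro 1: S0 reads c0=0 → after 2×micro: -1; S1 reads c0=-1 → after 1×micro: -3/2 ⇒ (c0=-1, c1=-3/2)
[Gauss-Seidel] macro 2: S0 reads c0=-1 → after 2×micro: 1; S1 reads c0=1 → after 1×micro: 5/4 ⇒ (c0=1, c1=5/4)
[Gauss-Seidel] macro 3: S0 reads c0=1 → after 2×micro: -1; S1 reads c0=-1 → after 1×micro: -11/8 ⇒ (c0=-1, c1=-11/8)
[Gauss-Seidel] macro 4: S0 reads c0=-1 → after 2×micro: 1; S1 reads c0=1 → after 1×micro: 21/16 ⇒ (c0=1, c1=21/16)
[Gauss-Seidel] macro 5: S0 reads c0=1 → after 2×micro: -1; S1 reads c0=-1 → after 1×micro: -43/32 ⇒ (c0=-1, c1=-43/32)
[Gauss-Seidel] macro 6: S0 reads c0=-1 → after 2×micro: 1; S1 reads c0=1 → after 1×micro: 85/64 ⇒ (c0=1, c1=85/64)
[Gauss-Seidel] macro 7: S0 reads c0=1 → after 2×micro: -1; S1 reads c0=-1 → after 1×micro: -171/128 ⇒ (c0=-1, c1=-171/128)
[Gauss-Seidel] macro 8: S0 reads c0=-1 → after 2×micro: 1; S1 reads c0=1 → after 1×micro: 341/256 ⇒ (c0=1, c1=341/256)
[Gauss-Seidel] macro 9: S0 reads c0=1 → after 2×micro: -1; S1 reads c0=-1 → after 1×micro: -683/512 ⇒ (c0=-1, c1=-683/512)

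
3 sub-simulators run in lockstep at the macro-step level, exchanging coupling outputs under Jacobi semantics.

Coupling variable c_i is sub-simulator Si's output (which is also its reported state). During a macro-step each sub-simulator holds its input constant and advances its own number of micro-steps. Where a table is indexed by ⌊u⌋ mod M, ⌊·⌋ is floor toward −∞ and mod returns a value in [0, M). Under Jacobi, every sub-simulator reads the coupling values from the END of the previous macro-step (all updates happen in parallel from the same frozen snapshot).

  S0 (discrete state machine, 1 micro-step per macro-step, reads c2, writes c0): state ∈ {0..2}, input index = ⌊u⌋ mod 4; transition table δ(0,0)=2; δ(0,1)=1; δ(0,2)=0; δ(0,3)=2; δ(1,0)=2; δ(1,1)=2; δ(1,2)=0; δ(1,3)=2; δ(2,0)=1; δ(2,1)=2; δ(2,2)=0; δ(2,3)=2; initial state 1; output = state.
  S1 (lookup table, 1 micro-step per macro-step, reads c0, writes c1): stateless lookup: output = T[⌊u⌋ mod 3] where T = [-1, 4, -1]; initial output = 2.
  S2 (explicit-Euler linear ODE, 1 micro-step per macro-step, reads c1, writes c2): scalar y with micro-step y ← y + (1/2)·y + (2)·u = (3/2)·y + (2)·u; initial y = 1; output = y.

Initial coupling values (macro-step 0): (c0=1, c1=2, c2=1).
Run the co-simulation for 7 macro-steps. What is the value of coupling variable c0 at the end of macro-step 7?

macro 1: S0 reads c2=1 → after 1×micro: 2; S1 reads c0=1 → after 1×micro: 4; S2 reads c1=2 → after 1×micro: 11/2 ⇒ (c0=2, c1=4, c2=11/2)
macro 2: S0 reads c2=11/2 → after 1×micro: 2; S1 reads c0=2 → after 1×micro: -1; S2 reads c1=4 → after 1×micro: 65/4 ⇒ (c0=2, c1=-1, c2=65/4)
macro 3: S0 reads c2=65/4 → after 1×micro: 1; S1 reads c0=2 → after 1×micro: -1; S2 reads c1=-1 → after 1×micro: 179/8 ⇒ (c0=1, c1=-1, c2=179/8)
macro 4: S0 reads c2=179/8 → after 1×micro: 0; S1 reads c0=1 → after 1×micro: 4; S2 reads c1=-1 → after 1×micro: 505/16 ⇒ (c0=0, c1=4, c2=505/16)
macro 5: S0 reads c2=505/16 → after 1×micro: 2; S1 reads c0=0 → after 1×micro: -1; S2 reads c1=4 → after 1×micro: 1771/32 ⇒ (c0=2, c1=-1, c2=1771/32)
macro 6: S0 reads c2=1771/32 → after 1×micro: 2; S1 reads c0=2 → after 1×micro: -1; S2 reads c1=-1 → after 1×micro: 5185/64 ⇒ (c0=2, c1=-1, c2=5185/64)
macro 7: S0 reads c2=5185/64 → after 1×micro: 2; S1 reads c0=2 → after 1×micro: -1; S2 reads c1=-1 → after 1×micro: 15299/128 ⇒ (c0=2, c1=-1, c2=15299/128)

c0 at macro-step 7 = 2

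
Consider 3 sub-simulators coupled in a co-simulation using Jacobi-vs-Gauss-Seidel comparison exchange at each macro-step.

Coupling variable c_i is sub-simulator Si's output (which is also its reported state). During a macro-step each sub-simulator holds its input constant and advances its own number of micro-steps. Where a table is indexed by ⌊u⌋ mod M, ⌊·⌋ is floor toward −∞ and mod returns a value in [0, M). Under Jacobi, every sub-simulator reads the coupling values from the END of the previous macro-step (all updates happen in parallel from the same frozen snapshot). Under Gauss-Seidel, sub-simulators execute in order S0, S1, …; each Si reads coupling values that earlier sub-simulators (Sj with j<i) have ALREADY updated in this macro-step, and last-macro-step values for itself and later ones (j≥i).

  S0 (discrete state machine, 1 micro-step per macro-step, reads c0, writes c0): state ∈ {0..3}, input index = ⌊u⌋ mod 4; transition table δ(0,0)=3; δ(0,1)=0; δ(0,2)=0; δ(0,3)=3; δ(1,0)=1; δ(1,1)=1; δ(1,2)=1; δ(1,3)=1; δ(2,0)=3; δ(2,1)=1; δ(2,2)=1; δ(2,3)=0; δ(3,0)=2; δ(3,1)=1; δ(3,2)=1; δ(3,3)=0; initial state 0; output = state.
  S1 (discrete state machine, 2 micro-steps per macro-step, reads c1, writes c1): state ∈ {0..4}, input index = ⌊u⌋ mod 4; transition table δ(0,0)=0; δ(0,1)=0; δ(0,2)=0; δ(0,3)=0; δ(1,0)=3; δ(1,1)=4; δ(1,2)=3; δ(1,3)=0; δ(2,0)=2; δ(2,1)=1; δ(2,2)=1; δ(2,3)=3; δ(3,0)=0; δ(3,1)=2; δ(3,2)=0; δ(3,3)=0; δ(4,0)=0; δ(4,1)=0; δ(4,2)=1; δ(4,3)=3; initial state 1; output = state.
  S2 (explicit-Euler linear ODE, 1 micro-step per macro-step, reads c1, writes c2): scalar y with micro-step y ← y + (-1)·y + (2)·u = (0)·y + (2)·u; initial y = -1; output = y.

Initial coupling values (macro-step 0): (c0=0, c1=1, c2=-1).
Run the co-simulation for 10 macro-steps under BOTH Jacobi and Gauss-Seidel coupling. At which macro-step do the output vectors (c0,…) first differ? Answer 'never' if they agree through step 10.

first divergence at macro-step: 1

[Jacobi] macro 1: S0 reads c0=0 → after 1×micro: 3; S1 reads c1=1 → after 2×micro: 0; S2 reads c1=1 → after 1×micro: 2 ⇒ (c0=3, c1=0, c2=2)
[Jacobi] macro 2: S0 reads c0=3 → after 1×micro: 0; S1 reads c1=0 → after 2×micro: 0; S2 reads c1=0 → after 1×micro: 0 ⇒ (c0=0, c1=0, c2=0)
[Jacobi] macro 3: S0 reads c0=0 → after 1×micro: 3; S1 reads c1=0 → after 2×micro: 0; S2 reads c1=0 → after 1×micro: 0 ⇒ (c0=3, c1=0, c2=0)
[Jacobi] macro 4: S0 reads c0=3 → after 1×micro: 0; S1 reads c1=0 → after 2×micro: 0; S2 reads c1=0 → after 1×micro: 0 ⇒ (c0=0, c1=0, c2=0)
[Jacobi] macro 5: S0 reads c0=0 → after 1×micro: 3; S1 reads c1=0 → after 2×micro: 0; S2 reads c1=0 → after 1×micro: 0 ⇒ (c0=3, c1=0, c2=0)
[Jacobi] macro 6: S0 reads c0=3 → after 1×micro: 0; S1 reads c1=0 → after 2×micro: 0; S2 reads c1=0 → after 1×micro: 0 ⇒ (c0=0, c1=0, c2=0)
[Jacobi] macro 7: S0 reads c0=0 → after 1×micro: 3; S1 reads c1=0 → after 2×micro: 0; S2 reads c1=0 → after 1×micro: 0 ⇒ (c0=3, c1=0, c2=0)
[Jacobi] macro 8: S0 reads c0=3 → after 1×micro: 0; S1 reads c1=0 → after 2×micro: 0; S2 reads c1=0 → after 1×micro: 0 ⇒ (c0=0, c1=0, c2=0)
[Jacobi] macro 9: S0 reads c0=0 → after 1×micro: 3; S1 reads c1=0 → after 2×micro: 0; S2 reads c1=0 → after 1×micro: 0 ⇒ (c0=3, c1=0, c2=0)
[Jacobi] macro 10: S0 reads c0=3 → after 1×micro: 0; S1 reads c1=0 → after 2×micro: 0; S2 reads c1=0 → after 1×micro: 0 ⇒ (c0=0, c1=0, c2=0)
[Gauss-Seidel] macro 1: S0 reads c0=0 → after 1×micro: 3; S1 reads c1=1 → after 2×micro: 0; S2 reads c1=0 → after 1×micro: 0 ⇒ (c0=3, c1=0, c2=0)
[Gauss-Seidel] macro 2: S0 reads c0=3 → after 1×micro: 0; S1 reads c1=0 → after 2×micro: 0; S2 reads c1=0 → after 1×micro: 0 ⇒ (c0=0, c1=0, c2=0)
[Gauss-Seidel] macro 3: S0 reads c0=0 → after 1×micro: 3; S1 reads c1=0 → after 2×micro: 0; S2 reads c1=0 → after 1×micro: 0 ⇒ (c0=3, c1=0, c2=0)
[Gauss-Seidel] macro 4: S0 reads c0=3 → after 1×micro: 0; S1 reads c1=0 → after 2×micro: 0; S2 reads c1=0 → after 1×micro: 0 ⇒ (c0=0, c1=0, c2=0)
[Gauss-Seidel] macro 5: S0 reads c0=0 → after 1×micro: 3; S1 reads c1=0 → after 2×micro: 0; S2 reads c1=0 → after 1×micro: 0 ⇒ (c0=3, c1=0, c2=0)
[Gauss-Seidel] macro 6: S0 reads c0=3 → after 1×micro: 0; S1 reads c1=0 → after 2×micro: 0; S2 reads c1=0 → after 1×micro: 0 ⇒ (c0=0, c1=0, c2=0)
[Gauss-Seidel] macro 7: S0 reads c0=0 → after 1×micro: 3; S1 reads c1=0 → after 2×micro: 0; S2 reads c1=0 → after 1×micro: 0 ⇒ (c0=3, c1=0, c2=0)
[Gauss-Seidel] macro 8: S0 reads c0=3 → after 1×micro: 0; S1 reads c1=0 → after 2×micro: 0; S2 reads c1=0 → after 1×micro: 0 ⇒ (c0=0, c1=0, c2=0)
[Gauss-Seidel] macro 9: S0 reads c0=0 → after 1×micro: 3; S1 reads c1=0 → after 2×micro: 0; S2 reads c1=0 → after 1×micro: 0 ⇒ (c0=3, c1=0, c2=0)
[Gauss-Seidel] macro 10: S0 reads c0=3 → after 1×micro: 0; S1 reads c1=0 → after 2×micro: 0; S2 reads c1=0 → after 1×micro: 0 ⇒ (c0=0, c1=0, c2=0)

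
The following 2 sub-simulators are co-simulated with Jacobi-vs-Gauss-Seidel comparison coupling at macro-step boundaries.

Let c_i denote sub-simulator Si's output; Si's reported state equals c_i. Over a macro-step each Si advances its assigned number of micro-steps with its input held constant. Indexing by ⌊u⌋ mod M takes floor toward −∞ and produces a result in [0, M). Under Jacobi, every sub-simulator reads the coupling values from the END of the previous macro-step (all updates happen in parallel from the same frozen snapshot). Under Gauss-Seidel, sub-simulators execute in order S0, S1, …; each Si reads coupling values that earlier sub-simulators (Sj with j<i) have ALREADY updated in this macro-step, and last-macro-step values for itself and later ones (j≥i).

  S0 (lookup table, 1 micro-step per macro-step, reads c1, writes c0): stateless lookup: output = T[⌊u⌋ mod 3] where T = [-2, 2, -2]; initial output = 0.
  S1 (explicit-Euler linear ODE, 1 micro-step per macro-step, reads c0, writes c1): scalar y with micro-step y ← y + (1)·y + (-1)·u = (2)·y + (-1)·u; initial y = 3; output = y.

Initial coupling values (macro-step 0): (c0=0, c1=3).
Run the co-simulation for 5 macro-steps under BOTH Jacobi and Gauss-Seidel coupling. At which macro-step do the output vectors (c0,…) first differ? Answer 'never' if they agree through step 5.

[Jacobi] macro 1: S0 reads c1=3 → after 1×micro: -2; S1 reads c0=0 → after 1×micro: 6 ⇒ (c0=-2, c1=6)
[Jacobi] macro 2: S0 reads c1=6 → after 1×micro: -2; S1 reads c0=-2 → after 1×micro: 14 ⇒ (c0=-2, c1=14)
[Jacobi] macro 3: S0 reads c1=14 → after 1×micro: -2; S1 reads c0=-2 → after 1×micro: 30 ⇒ (c0=-2, c1=30)
[Jacobi] macro 4: S0 reads c1=30 → after 1×micro: -2; S1 reads c0=-2 → after 1×micro: 62 ⇒ (c0=-2, c1=62)
[Jacobi] macro 5: S0 reads c1=62 → after 1×micro: -2; S1 reads c0=-2 → after 1×micro: 126 ⇒ (c0=-2, c1=126)
[Gauss-Seidel] macro 1: S0 reads c1=3 → after 1×micro: -2; S1 reads c0=-2 → after 1×micro: 8 ⇒ (c0=-2, c1=8)
[Gauss-Seidel] macro 2: S0 reads c1=8 → after 1×micro: -2; S1 reads c0=-2 → after 1×micro: 18 ⇒ (c0=-2, c1=18)
[Gauss-Seidel] macro 3: S0 reads c1=18 → after 1×micro: -2; S1 reads c0=-2 → after 1×micro: 38 ⇒ (c0=-2, c1=38)
[Gauss-Seidel] macro 4: S0 reads c1=38 → after 1×micro: -2; S1 reads c0=-2 → after 1×micro: 78 ⇒ (c0=-2, c1=78)
[Gauss-Seidel] macro 5: S0 reads c1=78 → after 1×micro: -2; S1 reads c0=-2 → after 1×micro: 158 ⇒ (c0=-2, c1=158)

first divergence at macro-step: 1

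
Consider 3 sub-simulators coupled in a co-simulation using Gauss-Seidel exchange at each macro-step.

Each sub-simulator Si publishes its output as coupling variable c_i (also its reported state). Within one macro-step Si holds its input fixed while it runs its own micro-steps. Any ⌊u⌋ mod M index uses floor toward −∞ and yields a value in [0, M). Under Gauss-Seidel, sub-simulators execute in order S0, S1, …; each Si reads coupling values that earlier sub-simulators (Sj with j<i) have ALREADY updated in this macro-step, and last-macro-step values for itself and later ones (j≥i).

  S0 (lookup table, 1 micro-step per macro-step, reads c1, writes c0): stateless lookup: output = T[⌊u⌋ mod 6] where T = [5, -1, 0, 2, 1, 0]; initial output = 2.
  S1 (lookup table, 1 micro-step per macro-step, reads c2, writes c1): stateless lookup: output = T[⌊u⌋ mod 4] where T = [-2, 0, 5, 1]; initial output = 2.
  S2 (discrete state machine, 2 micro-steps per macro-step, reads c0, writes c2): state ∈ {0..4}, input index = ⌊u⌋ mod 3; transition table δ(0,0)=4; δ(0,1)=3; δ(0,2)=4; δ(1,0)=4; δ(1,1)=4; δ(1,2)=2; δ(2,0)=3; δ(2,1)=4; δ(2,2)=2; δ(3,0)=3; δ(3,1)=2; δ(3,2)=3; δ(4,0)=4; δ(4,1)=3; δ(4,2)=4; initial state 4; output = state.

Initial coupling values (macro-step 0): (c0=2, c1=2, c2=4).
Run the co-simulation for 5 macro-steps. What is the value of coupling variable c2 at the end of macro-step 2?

c2 at macro-step 2 = 2

macro 1: S0 reads c1=2 → after 1×micro: 0; S1 reads c2=4 → after 1×micro: -2; S2 reads c0=0 → after 2×micro: 4 ⇒ (c0=0, c1=-2, c2=4)
macro 2: S0 reads c1=-2 → after 1×micro: 1; S1 reads c2=4 → after 1×micro: -2; S2 reads c0=1 → after 2×micro: 2 ⇒ (c0=1, c1=-2, c2=2)
macro 3: S0 reads c1=-2 → after 1×micro: 1; S1 reads c2=2 → after 1×micro: 5; S2 reads c0=1 → after 2×micro: 3 ⇒ (c0=1, c1=5, c2=3)
macro 4: S0 reads c1=5 → after 1×micro: 0; S1 reads c2=3 → after 1×micro: 1; S2 reads c0=0 → after 2×micro: 3 ⇒ (c0=0, c1=1, c2=3)
macro 5: S0 reads c1=1 → after 1×micro: -1; S1 reads c2=3 → after 1×micro: 1; S2 reads c0=-1 → after 2×micro: 3 ⇒ (c0=-1, c1=1, c2=3)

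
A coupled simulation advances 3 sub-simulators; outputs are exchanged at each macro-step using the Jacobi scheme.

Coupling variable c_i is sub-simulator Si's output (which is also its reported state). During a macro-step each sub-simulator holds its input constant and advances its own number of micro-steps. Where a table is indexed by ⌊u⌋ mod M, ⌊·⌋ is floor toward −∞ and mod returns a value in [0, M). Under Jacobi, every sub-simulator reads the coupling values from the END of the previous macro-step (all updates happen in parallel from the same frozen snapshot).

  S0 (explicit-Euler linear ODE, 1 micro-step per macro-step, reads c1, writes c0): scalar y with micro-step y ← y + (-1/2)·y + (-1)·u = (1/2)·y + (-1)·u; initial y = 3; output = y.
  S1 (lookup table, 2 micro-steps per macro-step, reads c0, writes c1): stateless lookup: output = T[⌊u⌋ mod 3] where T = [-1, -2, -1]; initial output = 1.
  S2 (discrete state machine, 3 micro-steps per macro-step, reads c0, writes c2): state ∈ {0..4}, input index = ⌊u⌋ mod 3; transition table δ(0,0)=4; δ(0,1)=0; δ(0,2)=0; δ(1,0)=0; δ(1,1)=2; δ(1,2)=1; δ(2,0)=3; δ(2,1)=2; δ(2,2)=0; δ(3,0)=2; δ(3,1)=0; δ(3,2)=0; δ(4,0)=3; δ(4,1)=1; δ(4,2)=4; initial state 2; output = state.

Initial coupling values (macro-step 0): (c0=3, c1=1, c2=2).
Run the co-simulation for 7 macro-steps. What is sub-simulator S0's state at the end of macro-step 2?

S0 state at macro-step 2 = 5/4

macro 1: S0 reads c1=1 → after 1×micro: 1/2; S1 reads c0=3 → after 2×micro: -1; S2 reads c0=3 → after 3×micro: 3 ⇒ (c0=1/2, c1=-1, c2=3)
macro 2: S0 reads c1=-1 → after 1×micro: 5/4; S1 reads c0=1/2 → after 2×micro: -1; S2 reads c0=1/2 → after 3×micro: 2 ⇒ (c0=5/4, c1=-1, c2=2)
macro 3: S0 reads c1=-1 → after 1×micro: 13/8; S1 reads c0=5/4 → after 2×micro: -2; S2 reads c0=5/4 → after 3×micro: 2 ⇒ (c0=13/8, c1=-2, c2=2)
macro 4: S0 reads c1=-2 → after 1×micro: 45/16; S1 reads c0=13/8 → after 2×micro: -2; S2 reads c0=13/8 → after 3×micro: 2 ⇒ (c0=45/16, c1=-2, c2=2)
macro 5: S0 reads c1=-2 → after 1×micro: 109/32; S1 reads c0=45/16 → after 2×micro: -1; S2 reads c0=45/16 → after 3×micro: 0 ⇒ (c0=109/32, c1=-1, c2=0)
macro 6: S0 reads c1=-1 → after 1×micro: 173/64; S1 reads c0=109/32 → after 2×micro: -1; S2 reads c0=109/32 → after 3×micro: 2 ⇒ (c0=173/64, c1=-1, c2=2)
macro 7: S0 reads c1=-1 → after 1×micro: 301/128; S1 reads c0=173/64 → after 2×micro: -1; S2 reads c0=173/64 → after 3×micro: 0 ⇒ (c0=301/128, c1=-1, c2=0)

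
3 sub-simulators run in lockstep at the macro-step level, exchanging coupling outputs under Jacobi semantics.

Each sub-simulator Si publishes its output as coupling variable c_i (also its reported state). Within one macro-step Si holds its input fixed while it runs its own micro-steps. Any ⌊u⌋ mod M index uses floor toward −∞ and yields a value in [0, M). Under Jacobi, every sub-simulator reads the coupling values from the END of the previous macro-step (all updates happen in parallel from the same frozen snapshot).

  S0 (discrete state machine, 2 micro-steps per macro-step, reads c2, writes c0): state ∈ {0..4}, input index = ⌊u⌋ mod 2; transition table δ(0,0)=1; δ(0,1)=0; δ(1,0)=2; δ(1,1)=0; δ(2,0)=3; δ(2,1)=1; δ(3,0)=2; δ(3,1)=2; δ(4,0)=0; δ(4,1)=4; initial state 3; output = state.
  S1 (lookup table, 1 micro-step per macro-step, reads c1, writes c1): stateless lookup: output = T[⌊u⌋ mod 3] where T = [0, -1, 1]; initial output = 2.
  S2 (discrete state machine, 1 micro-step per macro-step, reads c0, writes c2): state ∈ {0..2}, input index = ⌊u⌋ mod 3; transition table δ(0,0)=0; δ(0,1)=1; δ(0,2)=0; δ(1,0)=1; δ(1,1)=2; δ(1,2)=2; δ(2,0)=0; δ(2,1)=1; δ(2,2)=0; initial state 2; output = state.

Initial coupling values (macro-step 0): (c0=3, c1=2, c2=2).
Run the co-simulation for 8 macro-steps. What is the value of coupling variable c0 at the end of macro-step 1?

c0 at macro-step 1 = 3

macro 1: S0 reads c2=2 → after 2×micro: 3; S1 reads c1=2 → after 1×micro: 1; S2 reads c0=3 → after 1×micro: 0 ⇒ (c0=3, c1=1, c2=0)
macro 2: S0 reads c2=0 → after 2×micro: 3; S1 reads c1=1 → after 1×micro: -1; S2 reads c0=3 → after 1×micro: 0 ⇒ (c0=3, c1=-1, c2=0)
macro 3: S0 reads c2=0 → after 2×micro: 3; S1 reads c1=-1 → after 1×micro: 1; S2 reads c0=3 → after 1×micro: 0 ⇒ (c0=3, c1=1, c2=0)
macro 4: S0 reads c2=0 → after 2×micro: 3; S1 reads c1=1 → after 1×micro: -1; S2 reads c0=3 → after 1×micro: 0 ⇒ (c0=3, c1=-1, c2=0)
macro 5: S0 reads c2=0 → after 2×micro: 3; S1 reads c1=-1 → after 1×micro: 1; S2 reads c0=3 → after 1×micro: 0 ⇒ (c0=3, c1=1, c2=0)
macro 6: S0 reads c2=0 → after 2×micro: 3; S1 reads c1=1 → after 1×micro: -1; S2 reads c0=3 → after 1×micro: 0 ⇒ (c0=3, c1=-1, c2=0)
macro 7: S0 reads c2=0 → after 2×micro: 3; S1 reads c1=-1 → after 1×micro: 1; S2 reads c0=3 → after 1×micro: 0 ⇒ (c0=3, c1=1, c2=0)
macro 8: S0 reads c2=0 → after 2×micro: 3; S1 reads c1=1 → after 1×micro: -1; S2 reads c0=3 → after 1×micro: 0 ⇒ (c0=3, c1=-1, c2=0)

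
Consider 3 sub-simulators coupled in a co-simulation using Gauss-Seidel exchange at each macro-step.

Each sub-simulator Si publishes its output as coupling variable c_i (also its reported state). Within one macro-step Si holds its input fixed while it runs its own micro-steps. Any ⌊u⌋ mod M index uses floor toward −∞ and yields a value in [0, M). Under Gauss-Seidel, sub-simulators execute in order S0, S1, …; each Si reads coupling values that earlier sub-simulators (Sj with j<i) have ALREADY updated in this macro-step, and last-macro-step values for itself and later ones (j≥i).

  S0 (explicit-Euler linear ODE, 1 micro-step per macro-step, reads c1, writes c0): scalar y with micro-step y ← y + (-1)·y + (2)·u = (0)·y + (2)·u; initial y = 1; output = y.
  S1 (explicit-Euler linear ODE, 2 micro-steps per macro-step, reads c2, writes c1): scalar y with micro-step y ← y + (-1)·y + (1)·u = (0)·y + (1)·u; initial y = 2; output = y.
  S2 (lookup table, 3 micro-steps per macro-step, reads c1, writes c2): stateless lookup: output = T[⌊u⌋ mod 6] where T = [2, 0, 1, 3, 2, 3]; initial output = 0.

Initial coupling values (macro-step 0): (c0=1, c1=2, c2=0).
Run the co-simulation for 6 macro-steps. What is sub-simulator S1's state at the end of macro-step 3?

macro 1: S0 reads c1=2 → after 1×micro: 4; S1 reads c2=0 → after 2×micro: 0; S2 reads c1=0 → after 3×micro: 2 ⇒ (c0=4, c1=0, c2=2)
macro 2: S0 reads c1=0 → after 1×micro: 0; S1 reads c2=2 → after 2×micro: 2; S2 reads c1=2 → after 3×micro: 1 ⇒ (c0=0, c1=2, c2=1)
macro 3: S0 reads c1=2 → after 1×micro: 4; S1 reads c2=1 → after 2×micro: 1; S2 reads c1=1 → after 3×micro: 0 ⇒ (c0=4, c1=1, c2=0)
macro 4: S0 reads c1=1 → after 1×micro: 2; S1 reads c2=0 → after 2×micro: 0; S2 reads c1=0 → after 3×micro: 2 ⇒ (c0=2, c1=0, c2=2)
macro 5: S0 reads c1=0 → after 1×micro: 0; S1 reads c2=2 → after 2×micro: 2; S2 reads c1=2 → after 3×micro: 1 ⇒ (c0=0, c1=2, c2=1)
macro 6: S0 reads c1=2 → after 1×micro: 4; S1 reads c2=1 → after 2×micro: 1; S2 reads c1=1 → after 3×micro: 0 ⇒ (c0=4, c1=1, c2=0)

S1 state at macro-step 3 = 1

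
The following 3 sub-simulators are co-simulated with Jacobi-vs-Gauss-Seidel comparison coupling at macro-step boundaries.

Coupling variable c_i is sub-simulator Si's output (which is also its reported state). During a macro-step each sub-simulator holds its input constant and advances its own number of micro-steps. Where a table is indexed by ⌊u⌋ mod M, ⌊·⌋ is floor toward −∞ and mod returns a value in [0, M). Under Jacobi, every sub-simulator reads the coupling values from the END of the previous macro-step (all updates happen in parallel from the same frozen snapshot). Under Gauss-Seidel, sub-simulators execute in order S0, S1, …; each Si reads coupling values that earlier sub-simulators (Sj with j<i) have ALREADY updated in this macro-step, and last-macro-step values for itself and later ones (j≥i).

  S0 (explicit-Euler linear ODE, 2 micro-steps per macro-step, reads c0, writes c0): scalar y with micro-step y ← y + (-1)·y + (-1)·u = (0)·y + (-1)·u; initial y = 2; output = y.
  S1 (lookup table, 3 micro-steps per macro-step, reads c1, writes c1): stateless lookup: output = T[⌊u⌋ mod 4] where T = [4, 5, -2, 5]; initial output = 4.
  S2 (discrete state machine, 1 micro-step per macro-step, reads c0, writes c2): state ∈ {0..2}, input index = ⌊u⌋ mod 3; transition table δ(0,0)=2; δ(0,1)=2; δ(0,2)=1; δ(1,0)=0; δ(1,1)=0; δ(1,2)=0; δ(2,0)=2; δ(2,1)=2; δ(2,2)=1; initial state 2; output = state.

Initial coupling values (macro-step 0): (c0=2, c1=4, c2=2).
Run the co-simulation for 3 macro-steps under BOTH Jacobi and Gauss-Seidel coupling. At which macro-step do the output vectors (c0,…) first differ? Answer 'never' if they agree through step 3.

first divergence at macro-step: 1

[Jacobi] macro 1: S0 reads c0=2 → after 2×micro: -2; S1 reads c1=4 → after 3×micro: 4; S2 reads c0=2 → after 1×micro: 1 ⇒ (c0=-2, c1=4, c2=1)
[Jacobi] macro 2: S0 reads c0=-2 → after 2×micro: 2; S1 reads c1=4 → after 3×micro: 4; S2 reads c0=-2 → after 1×micro: 0 ⇒ (c0=2, c1=4, c2=0)
[Jacobi] macro 3: S0 reads c0=2 → after 2×micro: -2; S1 reads c1=4 → after 3×micro: 4; S2 reads c0=2 → after 1×micro: 1 ⇒ (c0=-2, c1=4, c2=1)
[Gauss-Seidel] macro 1: S0 reads c0=2 → after 2×micro: -2; S1 reads c1=4 → after 3×micro: 4; S2 reads c0=-2 → after 1×micro: 2 ⇒ (c0=-2, c1=4, c2=2)
[Gauss-Seidel] macro 2: S0 reads c0=-2 → after 2×micro: 2; S1 reads c1=4 → after 3×micro: 4; S2 reads c0=2 → after 1×micro: 1 ⇒ (c0=2, c1=4, c2=1)
[Gauss-Seidel] macro 3: S0 reads c0=2 → after 2×micro: -2; S1 reads c1=4 → after 3×micro: 4; S2 reads c0=-2 → after 1×micro: 0 ⇒ (c0=-2, c1=4, c2=0)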